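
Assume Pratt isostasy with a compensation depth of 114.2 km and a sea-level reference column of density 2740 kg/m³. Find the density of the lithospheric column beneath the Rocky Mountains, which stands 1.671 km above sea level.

Pratt balance: ρ_ref D = ρ (D + h).
ρ = ρ_ref D/(D + h) = 2740 × 114.2 km/(114.2 km + 1.671 km) = 2700 kg/m³.

2700 kg/m³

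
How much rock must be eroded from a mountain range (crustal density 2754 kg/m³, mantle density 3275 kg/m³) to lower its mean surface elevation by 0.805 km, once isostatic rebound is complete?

5.06 km

Net drop Δ = e − u = e − e ρ_c/ρ_m = e (ρ_m − ρ_c)/ρ_m.
e = Δ ρ_m/(ρ_m − ρ_c) = 0.805 km × 3275/521 = 5.06 km.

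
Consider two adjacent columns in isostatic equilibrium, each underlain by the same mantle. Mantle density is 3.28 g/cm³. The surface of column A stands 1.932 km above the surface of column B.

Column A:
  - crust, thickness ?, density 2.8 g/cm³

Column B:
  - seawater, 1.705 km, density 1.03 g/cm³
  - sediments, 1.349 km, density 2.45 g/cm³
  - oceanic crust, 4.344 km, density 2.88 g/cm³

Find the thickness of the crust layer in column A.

27.1 km

Take the compensation level at the base of the deeper column (depth z_c below the surface of column A) and equate Σ ρ_i t_i down to z_c; mantle fills any gap and the z_c terms cancel.
Column A: x×2.8 + (z_c − 0 − x)×3.28
Column B: 1.932×0 + 1.705×1.03 + 1.349×2.45 + 4.344×2.88 + (z_c − 1.932 − 7.398)×3.28
The z_c×3.28 term appears on both sides and cancels. Collect the known terms of each column as K = Σ(ρt)_known − 3.28 × (depth of known layers): K_A = 0 − 3.28×0 = 0; K_B = 17.57192 − 3.28×(1.932 + 7.398) = −13.03048.
Balance: K_A − x×(3.28 − 2.8) = K_B, so x = (K_A − K_B)/(3.28 − 2.8) = 13.0305/0.48 = 27.1 km.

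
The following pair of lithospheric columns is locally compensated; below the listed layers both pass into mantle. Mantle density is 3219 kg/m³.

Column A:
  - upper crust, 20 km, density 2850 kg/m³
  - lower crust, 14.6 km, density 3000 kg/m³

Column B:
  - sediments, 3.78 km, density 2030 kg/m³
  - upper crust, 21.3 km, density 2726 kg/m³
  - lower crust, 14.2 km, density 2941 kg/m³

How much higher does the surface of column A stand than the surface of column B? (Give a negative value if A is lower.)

−2.6 km

For any compensation level in the mantle, the mantle terms cancel and isostasy reduces to e = (Σt_A − Σt_B) − (Σ(ρt)_A − Σ(ρt)_B) / ρ_m.
Σt_A = 34.6 km; Σt_B = 39.28 km; Σ(ρt)_A = 100800; Σ(ρt)_B = 107499.4 (in km·kg/m³).
e = (34.6 − 39.28) − (100800 − 107499.4) / 3219 = −2.6 km.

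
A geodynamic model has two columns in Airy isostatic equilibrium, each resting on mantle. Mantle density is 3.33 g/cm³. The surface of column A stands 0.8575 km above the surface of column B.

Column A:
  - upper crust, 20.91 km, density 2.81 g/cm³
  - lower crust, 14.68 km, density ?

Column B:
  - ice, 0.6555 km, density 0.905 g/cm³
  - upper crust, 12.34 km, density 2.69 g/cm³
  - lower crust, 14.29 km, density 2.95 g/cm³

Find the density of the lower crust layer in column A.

2.86 g/cm³

Take the compensation level at the base of the deeper column (depth z_c below the surface of column A) and equate Σ ρ_i t_i down to z_c; mantle fills any gap and the z_c terms cancel.
Column A: 20.91×2.81 + 14.68×ρ + (z_c − 35.59)×3.33
Column B: 0.8575×0 + 0.6555×0.905 + 12.34×2.69 + 14.29×2.95 + (z_c − 0.8575 − 27.2855)×3.33
The z_c×3.33 term appears on both sides and cancels. Collect the known terms of each column as K = Σ(ρt)_known − 3.33 × (depth of known layers): K_A = 58.7571 − 3.33×35.59 = −59.7576; K_B = 75.9433275 − 3.33×(0.8575 + 27.2855) = −17.7728625.
Balance: K_A + 14.68×ρ = K_B, so ρ = (K_B − K_A)/14.68 = 41.9847/14.68 = 2.86 g/cm³.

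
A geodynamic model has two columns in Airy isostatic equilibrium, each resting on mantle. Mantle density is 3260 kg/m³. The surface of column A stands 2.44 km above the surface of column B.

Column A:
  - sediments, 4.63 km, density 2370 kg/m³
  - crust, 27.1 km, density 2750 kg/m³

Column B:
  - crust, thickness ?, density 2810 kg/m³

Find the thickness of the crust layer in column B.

Take the compensation level at the base of the deeper column (depth z_c below the surface of column A) and equate Σ ρ_i t_i down to z_c; mantle fills any gap and the z_c terms cancel.
Column A: 4.63×2370 + 27.1×2750 + (z_c − 31.73)×3260
Column B: 2.44×0 + x×2810 + (z_c − 2.44 − 0 − x)×3260
The z_c×3260 term appears on both sides and cancels. Collect the known terms of each column as K = Σ(ρt)_known − 3260 × (depth of known layers): K_A = 85498.1 − 3260×31.73 = −17941.7; K_B = 0 − 3260×(2.44 + 0) = −7954.4.
Balance: K_A = K_B − x×(3260 − 2810), so x = (K_B − K_A)/(3260 − 2810) = 9987.3/450 = 22.2 km.

22.2 km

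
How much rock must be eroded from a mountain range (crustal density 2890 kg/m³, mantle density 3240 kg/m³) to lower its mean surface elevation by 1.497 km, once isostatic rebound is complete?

Net drop Δ = e − u = e − e ρ_c/ρ_m = e (ρ_m − ρ_c)/ρ_m.
e = Δ ρ_m/(ρ_m − ρ_c) = 1.497 km × 3240/350 = 13.9 km.

13.9 km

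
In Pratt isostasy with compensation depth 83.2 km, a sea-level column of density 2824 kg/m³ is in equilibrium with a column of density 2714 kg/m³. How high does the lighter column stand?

3.37 km

ρ_ref D = ρ (D + h) → h = D (ρ_ref − ρ)/ρ.
h = 83.2 km × (2824 − 2714)/2714 = 3.37 km.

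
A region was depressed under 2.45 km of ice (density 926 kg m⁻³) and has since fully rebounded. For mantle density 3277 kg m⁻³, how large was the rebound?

0.692 km

Removing the load lets mantle flow back in; uplift u satisfies ρ_ice t = ρ_m u.
u = t ρ_ice/ρ_m = 2.45 km × 926/3277 = 0.692 km.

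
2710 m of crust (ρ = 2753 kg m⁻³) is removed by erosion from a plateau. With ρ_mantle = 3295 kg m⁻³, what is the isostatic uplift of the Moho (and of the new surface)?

Unloading: uplift u = e ρ_c/ρ_m = 2710 m × 2753/3295 = 2260 m.

2260 m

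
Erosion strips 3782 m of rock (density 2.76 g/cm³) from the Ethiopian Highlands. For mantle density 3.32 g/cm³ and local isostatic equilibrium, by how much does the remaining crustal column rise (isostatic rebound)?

Unloading: uplift u = e ρ_c/ρ_m = 3782 m × 2.76/3.32 = 3140 m.

3140 m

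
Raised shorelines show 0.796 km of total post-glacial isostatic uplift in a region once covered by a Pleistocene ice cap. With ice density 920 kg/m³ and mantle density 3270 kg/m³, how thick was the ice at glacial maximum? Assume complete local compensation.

2.83 km

u = t ρ_ice/ρ_m → t = u ρ_m/ρ_ice = 0.796 km × 3270/920 = 2.83 km.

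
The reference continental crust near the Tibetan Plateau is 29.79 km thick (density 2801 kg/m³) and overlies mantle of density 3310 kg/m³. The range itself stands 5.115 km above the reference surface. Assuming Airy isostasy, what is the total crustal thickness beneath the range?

63.1 km

Root depth r = h ρ_c / (ρ_m − ρ_c) = 5.115 km × 2801 / 509 = 28.15 km.
Total thickness = T + h + r = 29.79 km + 5.115 km + 28.15 km = 63.1 km.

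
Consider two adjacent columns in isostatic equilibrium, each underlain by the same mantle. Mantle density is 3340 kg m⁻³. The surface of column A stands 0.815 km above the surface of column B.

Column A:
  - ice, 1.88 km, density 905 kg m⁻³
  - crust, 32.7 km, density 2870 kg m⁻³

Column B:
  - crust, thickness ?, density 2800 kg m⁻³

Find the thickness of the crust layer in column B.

31.9 km

Take the compensation level at the base of the deeper column (depth z_c below the surface of column A) and equate Σ ρ_i t_i down to z_c; mantle fills any gap and the z_c terms cancel.
Column A: 1.88×905 + 32.7×2870 + (z_c − 34.58)×3340
Column B: 0.815×0 + x×2800 + (z_c − 0.815 − 0 − x)×3340
The z_c×3340 term appears on both sides and cancels. Collect the known terms of each column as K = Σ(ρt)_known − 3340 × (depth of known layers): K_A = 95550.4 − 3340×34.58 = −19946.8; K_B = 0 − 3340×(0.815 + 0) = −2722.1.
Balance: K_A = K_B − x×(3340 − 2800), so x = (K_B − K_A)/(3340 − 2800) = 17224.7/540 = 31.9 km.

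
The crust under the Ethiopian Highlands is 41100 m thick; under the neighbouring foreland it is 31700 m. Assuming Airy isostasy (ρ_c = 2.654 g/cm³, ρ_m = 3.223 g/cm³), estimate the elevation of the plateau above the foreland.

Excess crust Δ = 41100 m − 31700 m = 9400 m, split between elevation h and root r with h + r = Δ.
Airy balance ρ_c h = (ρ_m − ρ_c) r gives r = h ρ_c/(ρ_m − ρ_c), so h (1 + ρ_c/(ρ_m − ρ_c)) = Δ, i.e. h = Δ (ρ_m − ρ_c)/ρ_m.
h = 9400 m × 0.569/3.223 = 1660 m.

1660 m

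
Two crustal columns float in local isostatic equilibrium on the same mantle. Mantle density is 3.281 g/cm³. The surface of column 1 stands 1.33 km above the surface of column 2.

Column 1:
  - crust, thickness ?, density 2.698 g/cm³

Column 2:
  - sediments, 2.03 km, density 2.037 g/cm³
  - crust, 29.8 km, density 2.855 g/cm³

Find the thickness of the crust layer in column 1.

Take the compensation level at the base of the deeper column (depth z_c below the surface of column 1) and equate Σ ρ_i t_i down to z_c; mantle fills any gap and the z_c terms cancel.
Column 1: x×2.698 + (z_c − 0 − x)×3.281
Column 2: 1.33×0 + 2.03×2.037 + 29.8×2.855 + (z_c − 1.33 − 31.83)×3.281
The z_c×3.281 term appears on both sides and cancels. Collect the known terms of each column as K = Σ(ρt)_known − 3.281 × (depth of known layers): K_1 = 0 − 3.281×0 = 0; K_2 = 89.21411 − 3.281×(1.33 + 31.83) = −19.58385.
Balance: K_1 − x×(3.281 − 2.698) = K_2, so x = (K_1 − K_2)/(3.281 − 2.698) = 19.5838/0.583 = 33.6 km.

33.6 km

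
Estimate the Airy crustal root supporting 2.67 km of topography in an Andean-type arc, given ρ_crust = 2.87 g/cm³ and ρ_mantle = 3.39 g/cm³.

14.7 km

In Airy isostatic equilibrium: the weight of the topography is balanced by the buoyancy of the root, ρ_c h = (ρ_m − ρ_c) r.
r = h · ρ_c / (ρ_m − ρ_c) = 2.67 km × 2.87 / (3.39 − 2.87) = 14.7 km.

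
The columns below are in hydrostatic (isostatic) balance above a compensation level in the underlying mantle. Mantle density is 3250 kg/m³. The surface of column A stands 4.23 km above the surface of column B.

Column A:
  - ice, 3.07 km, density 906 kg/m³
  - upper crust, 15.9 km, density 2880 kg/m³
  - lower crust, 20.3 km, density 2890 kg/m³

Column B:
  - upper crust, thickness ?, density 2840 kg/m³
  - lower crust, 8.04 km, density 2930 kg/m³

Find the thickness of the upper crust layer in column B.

Take the compensation level at the base of the deeper column (depth z_c below the surface of column A) and equate Σ ρ_i t_i down to z_c; mantle fills any gap and the z_c terms cancel.
Column A: 3.07×906 + 15.9×2880 + 20.3×2890 + (z_c − 39.27)×3250
Column B: 4.23×0 + x×2840 + 8.04×2930 + (z_c − 4.23 − 8.04 − x)×3250
The z_c×3250 term appears on both sides and cancels. Collect the known terms of each column as K = Σ(ρt)_known − 3250 × (depth of known layers): K_A = 107240.42 − 3250×39.27 = −20387.08; K_B = 23557.2 − 3250×(4.23 + 8.04) = −16320.3.
Balance: K_A = K_B − x×(3250 − 2840), so x = (K_B − K_A)/(3250 − 2840) = 4066.78/410 = 9.92 km.

9.92 km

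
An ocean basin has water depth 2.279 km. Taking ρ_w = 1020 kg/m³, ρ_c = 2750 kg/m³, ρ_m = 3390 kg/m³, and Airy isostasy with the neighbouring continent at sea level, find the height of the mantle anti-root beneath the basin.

6.16 km

For local isostatic compensation: replacing crust with seawater at the top is compensated by replacing crust with mantle at the base: d (ρ_c − ρ_w) = a (ρ_m − ρ_c).
a = d (ρ_c − ρ_w)/(ρ_m − ρ_c) = 2.279 km × 1730/640 = 6.16 km.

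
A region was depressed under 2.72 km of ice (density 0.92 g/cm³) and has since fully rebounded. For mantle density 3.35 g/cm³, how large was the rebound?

0.747 km

Removing the load lets mantle flow back in; uplift u satisfies ρ_ice t = ρ_m u.
u = t ρ_ice/ρ_m = 2.72 km × 0.92/3.35 = 0.747 km.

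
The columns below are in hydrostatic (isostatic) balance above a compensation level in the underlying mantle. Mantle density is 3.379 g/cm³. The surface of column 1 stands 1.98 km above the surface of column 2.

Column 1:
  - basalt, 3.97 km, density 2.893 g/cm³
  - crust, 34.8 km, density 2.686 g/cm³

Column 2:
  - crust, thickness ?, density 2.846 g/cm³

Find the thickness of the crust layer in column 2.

Take the compensation level at the base of the deeper column (depth z_c below the surface of column 1) and equate Σ ρ_i t_i down to z_c; mantle fills any gap and the z_c terms cancel.
Column 1: 3.97×2.893 + 34.8×2.686 + (z_c − 38.77)×3.379
Column 2: 1.98×0 + x×2.846 + (z_c − 1.98 − 0 − x)×3.379
The z_c×3.379 term appears on both sides and cancels. Collect the known terms of each column as K = Σ(ρt)_known − 3.379 × (depth of known layers): K_1 = 104.95801 − 3.379×38.77 = −26.04582; K_2 = 0 − 3.379×(1.98 + 0) = −6.69042.
Balance: K_1 = K_2 − x×(3.379 − 2.846), so x = (K_2 − K_1)/(3.379 − 2.846) = 19.3554/0.533 = 36.3 km.

36.3 km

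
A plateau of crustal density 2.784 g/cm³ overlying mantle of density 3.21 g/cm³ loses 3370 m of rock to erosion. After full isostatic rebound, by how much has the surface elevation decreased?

447 m

Rebound u = e ρ_c/ρ_m = 3370 m × 2.784/3.21 = 2923 m.
Net surface drop = e − u = 3370 m − 2923 m = e (ρ_m − ρ_c)/ρ_m = 447 m.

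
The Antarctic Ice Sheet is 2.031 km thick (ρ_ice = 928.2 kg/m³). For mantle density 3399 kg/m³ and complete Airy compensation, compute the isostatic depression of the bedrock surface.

Equating mass per unit area of the two columns: the ice load ρ_ice t is balanced by mantle displaced below, ρ_m s.
s = t ρ_ice / ρ_m = 2.031 km × 928.2/3399 = 0.555 km.

0.555 km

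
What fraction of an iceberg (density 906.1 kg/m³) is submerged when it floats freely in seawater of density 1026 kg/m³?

Submerged fraction = ρ_obj/ρ_fluid = 906.1/1026 = 0.883.

0.883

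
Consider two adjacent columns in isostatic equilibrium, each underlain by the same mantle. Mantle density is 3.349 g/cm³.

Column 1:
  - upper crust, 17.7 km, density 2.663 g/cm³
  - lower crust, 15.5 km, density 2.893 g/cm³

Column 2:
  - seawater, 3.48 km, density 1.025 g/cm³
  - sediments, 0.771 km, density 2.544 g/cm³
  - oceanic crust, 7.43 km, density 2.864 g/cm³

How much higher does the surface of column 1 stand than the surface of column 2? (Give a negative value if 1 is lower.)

2.06 km

For any compensation level in the mantle, the mantle terms cancel and isostasy reduces to e = (Σt_1 − Σt_2) − (Σ(ρt)_1 − Σ(ρt)_2) / ρ_m.
Σt_1 = 33.2 km; Σt_2 = 11.681 km; Σ(ρt)_1 = 91.9766; Σ(ρt)_2 = 26.807944 (in km·g/cm³).
e = (33.2 − 11.681) − (91.9766 − 26.807944) / 3.349 = 2.06 km.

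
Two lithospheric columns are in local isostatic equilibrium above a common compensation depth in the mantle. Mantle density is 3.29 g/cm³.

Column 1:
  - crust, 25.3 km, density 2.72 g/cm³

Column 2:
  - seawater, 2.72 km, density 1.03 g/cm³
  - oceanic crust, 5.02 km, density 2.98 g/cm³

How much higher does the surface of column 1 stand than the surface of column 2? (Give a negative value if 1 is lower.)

2.04 km

For any compensation level in the mantle, the mantle terms cancel and isostasy reduces to e = (Σt_1 − Σt_2) − (Σ(ρt)_1 − Σ(ρt)_2) / ρ_m.
Σt_1 = 25.3 km; Σt_2 = 7.74 km; Σ(ρt)_1 = 68.816; Σ(ρt)_2 = 17.7612 (in km·g/cm³).
e = (25.3 − 7.74) − (68.816 − 17.7612) / 3.29 = 2.04 km.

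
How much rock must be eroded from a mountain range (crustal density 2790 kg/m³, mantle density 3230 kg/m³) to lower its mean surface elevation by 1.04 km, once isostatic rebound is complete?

Net drop Δ = e − u = e − e ρ_c/ρ_m = e (ρ_m − ρ_c)/ρ_m.
e = Δ ρ_m/(ρ_m − ρ_c) = 1.04 km × 3230/440 = 7.63 km.

7.63 km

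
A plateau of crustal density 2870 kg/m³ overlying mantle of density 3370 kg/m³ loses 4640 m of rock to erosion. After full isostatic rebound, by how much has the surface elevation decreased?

Rebound u = e ρ_c/ρ_m = 4640 m × 2870/3370 = 3952 m.
Net surface drop = e − u = 4640 m − 3952 m = e (ρ_m − ρ_c)/ρ_m = 688 m.

688 m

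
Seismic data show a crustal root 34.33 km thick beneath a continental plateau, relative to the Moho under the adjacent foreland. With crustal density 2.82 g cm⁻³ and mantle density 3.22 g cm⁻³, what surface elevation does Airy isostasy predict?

4.87 km

In Airy isostatic equilibrium: ρ_c h = (ρ_m − ρ_c) r.
h = r (ρ_m − ρ_c) / ρ_c = 34.33 km × (3.22 − 2.82) / 2.82 = 4.87 km.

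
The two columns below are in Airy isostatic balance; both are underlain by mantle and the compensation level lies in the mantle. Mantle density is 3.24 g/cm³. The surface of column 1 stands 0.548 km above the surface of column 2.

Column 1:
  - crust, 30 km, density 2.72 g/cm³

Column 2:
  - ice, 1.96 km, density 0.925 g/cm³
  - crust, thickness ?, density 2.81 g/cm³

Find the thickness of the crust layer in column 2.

Take the compensation level at the base of the deeper column (depth z_c below the surface of column 1) and equate Σ ρ_i t_i down to z_c; mantle fills any gap and the z_c terms cancel.
Column 1: 30×2.72 + (z_c − 30)×3.24
Column 2: 0.548×0 + 1.96×0.925 + x×2.81 + (z_c − 0.548 − 1.96 − x)×3.24
The z_c×3.24 term appears on both sides and cancels. Collect the known terms of each column as K = Σ(ρt)_known − 3.24 × (depth of known layers): K_1 = 81.6 − 3.24×30 = −15.6; K_2 = 1.813 − 3.24×(0.548 + 1.96) = −6.31292.
Balance: K_1 = K_2 − x×(3.24 − 2.81), so x = (K_2 − K_1)/(3.24 − 2.81) = 9.28708/0.43 = 21.6 km.

21.6 km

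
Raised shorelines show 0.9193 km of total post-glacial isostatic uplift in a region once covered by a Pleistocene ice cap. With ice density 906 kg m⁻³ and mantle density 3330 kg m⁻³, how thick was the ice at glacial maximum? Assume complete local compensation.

u = t ρ_ice/ρ_m → t = u ρ_m/ρ_ice = 0.9193 km × 3330/906 = 3.38 km.

3.38 km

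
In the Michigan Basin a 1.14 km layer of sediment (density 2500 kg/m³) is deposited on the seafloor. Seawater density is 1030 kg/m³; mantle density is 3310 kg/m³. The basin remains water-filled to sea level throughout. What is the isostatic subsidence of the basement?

Submarine loading: the sediment displaces seawater, and the subsidence is in turn flooded, so s (ρ_m − ρ_w) = t (ρ_sed − ρ_w).
s = 1.14 km × (2500 − 1030) / (3310 − 1030) = 0.735 km.

0.735 km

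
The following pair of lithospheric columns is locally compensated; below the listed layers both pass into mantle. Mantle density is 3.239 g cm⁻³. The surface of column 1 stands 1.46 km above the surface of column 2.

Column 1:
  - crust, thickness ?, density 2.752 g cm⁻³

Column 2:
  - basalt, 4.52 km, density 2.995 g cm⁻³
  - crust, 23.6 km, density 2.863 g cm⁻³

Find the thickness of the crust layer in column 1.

30.2 km

Take the compensation level at the base of the deeper column (depth z_c below the surface of column 1) and equate Σ ρ_i t_i down to z_c; mantle fills any gap and the z_c terms cancel.
Column 1: x×2.752 + (z_c − 0 − x)×3.239
Column 2: 1.46×0 + 4.52×2.995 + 23.6×2.863 + (z_c − 1.46 − 28.12)×3.239
The z_c×3.239 term appears on both sides and cancels. Collect the known terms of each column as K = Σ(ρt)_known − 3.239 × (depth of known layers): K_1 = 0 − 3.239×0 = 0; K_2 = 81.1042 − 3.239×(1.46 + 28.12) = −14.70542.
Balance: K_1 − x×(3.239 − 2.752) = K_2, so x = (K_1 − K_2)/(3.239 − 2.752) = 14.7054/0.487 = 30.2 km.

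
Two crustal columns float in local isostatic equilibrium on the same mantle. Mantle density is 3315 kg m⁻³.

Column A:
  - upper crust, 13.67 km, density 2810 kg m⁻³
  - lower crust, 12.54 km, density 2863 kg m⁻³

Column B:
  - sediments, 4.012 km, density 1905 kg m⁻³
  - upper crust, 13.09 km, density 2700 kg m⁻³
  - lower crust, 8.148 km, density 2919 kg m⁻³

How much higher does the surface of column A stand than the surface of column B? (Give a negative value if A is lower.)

−1.32 km

For any compensation level in the mantle, the mantle terms cancel and isostasy reduces to e = (Σt_A − Σt_B) − (Σ(ρt)_A − Σ(ρt)_B) / ρ_m.
Σt_A = 26.21 km; Σt_B = 25.25 km; Σ(ρt)_A = 74314.72; Σ(ρt)_B = 66769.872 (in km·kg m⁻³).
e = (26.21 − 25.25) − (74314.72 − 66769.872) / 3315 = −1.32 km.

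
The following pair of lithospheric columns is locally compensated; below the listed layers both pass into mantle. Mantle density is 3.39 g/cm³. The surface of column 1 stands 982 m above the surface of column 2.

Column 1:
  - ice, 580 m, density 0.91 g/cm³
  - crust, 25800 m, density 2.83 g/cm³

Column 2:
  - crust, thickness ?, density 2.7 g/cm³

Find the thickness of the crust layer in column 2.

Take the compensation level at the base of the deeper column (depth z_c below the surface of column 1) and equate Σ ρ_i t_i down to z_c; mantle fills any gap and the z_c terms cancel.
Column 1: 580×0.91 + 25800×2.83 + (z_c − 26380)×3.39
Column 2: 982×0 + x×2.7 + (z_c − 982 − 0 − x)×3.39
The z_c×3.39 term appears on both sides and cancels. Collect the known terms of each column as K = Σ(ρt)_known − 3.39 × (depth of known layers): K_1 = 73541.8 − 3.39×26380 = −15886.4; K_2 = 0 − 3.39×(982 + 0) = −3328.98.
Balance: K_1 = K_2 − x×(3.39 − 2.7), so x = (K_2 − K_1)/(3.39 − 2.7) = 12557.4/0.69 = 18200 m.

18200 m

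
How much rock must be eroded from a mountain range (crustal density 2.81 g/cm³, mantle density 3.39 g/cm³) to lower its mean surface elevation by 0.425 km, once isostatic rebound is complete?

2.48 km

Net drop Δ = e − u = e − e ρ_c/ρ_m = e (ρ_m − ρ_c)/ρ_m.
e = Δ ρ_m/(ρ_m − ρ_c) = 0.425 km × 3.39/0.58 = 2.48 km.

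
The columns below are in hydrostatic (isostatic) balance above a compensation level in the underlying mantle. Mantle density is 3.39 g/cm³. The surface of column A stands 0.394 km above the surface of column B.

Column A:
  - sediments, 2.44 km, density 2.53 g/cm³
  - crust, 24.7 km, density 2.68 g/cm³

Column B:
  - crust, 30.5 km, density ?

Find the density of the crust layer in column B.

2.79 g/cm³

Take the compensation level at the base of the deeper column (depth z_c below the surface of column A) and equate Σ ρ_i t_i down to z_c; mantle fills any gap and the z_c terms cancel.
Column A: 2.44×2.53 + 24.7×2.68 + (z_c − 27.14)×3.39
Column B: 0.394×0 + 30.5×ρ + (z_c − 0.394 − 30.5)×3.39
The z_c×3.39 term appears on both sides and cancels. Collect the known terms of each column as K = Σ(ρt)_known − 3.39 × (depth of known layers): K_A = 72.3692 − 3.39×27.14 = −19.6354; K_B = 0 − 3.39×(0.394 + 30.5) = −104.73066.
Balance: K_A = K_B + 30.5×ρ, so ρ = (K_A − K_B)/30.5 = 85.0953/30.5 = 2.79 g/cm³.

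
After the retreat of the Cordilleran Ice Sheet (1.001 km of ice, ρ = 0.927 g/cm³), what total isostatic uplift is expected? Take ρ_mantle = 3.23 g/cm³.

Removing the load lets mantle flow back in; uplift u satisfies ρ_ice t = ρ_m u.
u = t ρ_ice/ρ_m = 1.001 km × 0.927/3.23 = 0.287 km.

0.287 km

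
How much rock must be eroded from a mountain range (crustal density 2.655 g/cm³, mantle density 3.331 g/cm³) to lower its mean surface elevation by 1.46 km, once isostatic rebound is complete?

7.19 km

Net drop Δ = e − u = e − e ρ_c/ρ_m = e (ρ_m − ρ_c)/ρ_m.
e = Δ ρ_m/(ρ_m − ρ_c) = 1.46 km × 3.331/0.676 = 7.19 km.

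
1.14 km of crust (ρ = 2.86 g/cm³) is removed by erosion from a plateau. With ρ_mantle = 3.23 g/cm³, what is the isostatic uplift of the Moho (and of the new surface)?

1.01 km

Unloading: uplift u = e ρ_c/ρ_m = 1.14 km × 2.86/3.23 = 1.01 km.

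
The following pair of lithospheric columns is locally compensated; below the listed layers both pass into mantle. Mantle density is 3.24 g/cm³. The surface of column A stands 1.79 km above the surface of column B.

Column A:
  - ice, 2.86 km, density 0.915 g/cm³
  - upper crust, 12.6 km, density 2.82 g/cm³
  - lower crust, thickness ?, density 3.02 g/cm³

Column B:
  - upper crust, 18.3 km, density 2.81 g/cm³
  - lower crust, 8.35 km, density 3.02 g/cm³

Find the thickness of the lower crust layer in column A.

Take the compensation level at the base of the deeper column (depth z_c below the surface of column A) and equate Σ ρ_i t_i down to z_c; mantle fills any gap and the z_c terms cancel.
Column A: 2.86×0.915 + 12.6×2.82 + x×3.02 + (z_c − 15.46 − x)×3.24
Column B: 1.79×0 + 18.3×2.81 + 8.35×3.02 + (z_c − 1.79 − 26.65)×3.24
The z_c×3.24 term appears on both sides and cancels. Collect the known terms of each column as K = Σ(ρt)_known − 3.24 × (depth of known layers): K_A = 38.1489 − 3.24×15.46 = −11.9415; K_B = 76.64 − 3.24×(1.79 + 26.65) = −15.5056.
Balance: K_A − x×(3.24 − 3.02) = K_B, so x = (K_A − K_B)/(3.24 − 3.02) = 3.5641/0.22 = 16.2 km.

16.2 km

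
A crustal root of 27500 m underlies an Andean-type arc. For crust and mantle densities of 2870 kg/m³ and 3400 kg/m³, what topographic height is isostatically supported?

5080 m

Isostatic balance requires: ρ_c h = (ρ_m − ρ_c) r.
h = r (ρ_m − ρ_c) / ρ_c = 27500 m × (3400 − 2870) / 2870 = 5080 m.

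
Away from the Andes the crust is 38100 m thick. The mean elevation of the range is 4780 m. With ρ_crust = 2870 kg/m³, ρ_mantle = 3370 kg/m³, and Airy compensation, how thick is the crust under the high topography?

Root depth r = h ρ_c / (ρ_m − ρ_c) = 4780 m × 2870 / 500 = 27440 m.
Total thickness = T + h + r = 38100 m + 4780 m + 27440 m = 70300 m.

70300 m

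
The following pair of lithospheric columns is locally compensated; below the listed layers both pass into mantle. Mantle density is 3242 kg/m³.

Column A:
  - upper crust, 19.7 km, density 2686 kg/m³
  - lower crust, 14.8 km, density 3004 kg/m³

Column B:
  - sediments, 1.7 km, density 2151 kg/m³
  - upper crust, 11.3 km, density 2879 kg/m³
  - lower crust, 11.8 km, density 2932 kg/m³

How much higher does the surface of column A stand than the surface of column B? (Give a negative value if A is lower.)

1.5 km

For any compensation level in the mantle, the mantle terms cancel and isostasy reduces to e = (Σt_A − Σt_B) − (Σ(ρt)_A − Σ(ρt)_B) / ρ_m.
Σt_A = 34.5 km; Σt_B = 24.8 km; Σ(ρt)_A = 97373.4; Σ(ρt)_B = 70787 (in km·kg/m³).
e = (34.5 − 24.8) − (97373.4 − 70787) / 3242 = 1.5 km.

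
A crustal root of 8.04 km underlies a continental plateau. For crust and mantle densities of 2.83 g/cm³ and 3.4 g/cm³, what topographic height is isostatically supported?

1.62 km

Balancing pressure at the compensation depth: ρ_c h = (ρ_m − ρ_c) r.
h = r (ρ_m − ρ_c) / ρ_c = 8.04 km × (3.4 − 2.83) / 2.83 = 1.62 km.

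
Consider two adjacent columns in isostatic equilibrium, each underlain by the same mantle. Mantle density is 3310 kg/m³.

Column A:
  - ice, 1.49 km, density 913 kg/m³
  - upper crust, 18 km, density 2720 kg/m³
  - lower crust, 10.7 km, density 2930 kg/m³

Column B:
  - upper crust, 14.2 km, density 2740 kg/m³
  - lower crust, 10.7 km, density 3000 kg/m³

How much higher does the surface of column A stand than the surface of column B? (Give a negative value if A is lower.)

2.07 km

For any compensation level in the mantle, the mantle terms cancel and isostasy reduces to e = (Σt_A − Σt_B) − (Σ(ρt)_A − Σ(ρt)_B) / ρ_m.
Σt_A = 30.19 km; Σt_B = 24.9 km; Σ(ρt)_A = 81671.37; Σ(ρt)_B = 71008 (in km·kg/m³).
e = (30.19 − 24.9) − (81671.37 − 71008) / 3310 = 2.07 km.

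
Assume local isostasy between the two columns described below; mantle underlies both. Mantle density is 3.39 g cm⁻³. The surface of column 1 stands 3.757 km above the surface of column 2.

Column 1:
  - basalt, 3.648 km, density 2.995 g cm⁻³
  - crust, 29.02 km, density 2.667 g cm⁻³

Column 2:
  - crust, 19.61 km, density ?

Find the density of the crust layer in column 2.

Take the compensation level at the base of the deeper column (depth z_c below the surface of column 1) and equate Σ ρ_i t_i down to z_c; mantle fills any gap and the z_c terms cancel.
Column 1: 3.648×2.995 + 29.02×2.667 + (z_c − 32.668)×3.39
Column 2: 3.757×0 + 19.61×ρ + (z_c − 3.757 − 19.61)×3.39
The z_c×3.39 term appears on both sides and cancels. Collect the known terms of each column as K = Σ(ρt)_known − 3.39 × (depth of known layers): K_1 = 88.3221 − 3.39×32.668 = −22.42242; K_2 = 0 − 3.39×(3.757 + 19.61) = −79.21413.
Balance: K_1 = K_2 + 19.61×ρ, so ρ = (K_1 − K_2)/19.61 = 56.7917/19.61 = 2.9 g cm⁻³.

2.9 g cm⁻³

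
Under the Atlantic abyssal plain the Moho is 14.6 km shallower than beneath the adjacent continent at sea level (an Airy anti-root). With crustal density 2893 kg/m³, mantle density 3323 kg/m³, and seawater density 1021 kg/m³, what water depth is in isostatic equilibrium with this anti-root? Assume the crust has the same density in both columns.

Replacing a thickness d of crust by seawater at the top must be balanced by replacing crust with mantle at the base: d (ρ_c − ρ_w) = a (ρ_m − ρ_c).
d = a (ρ_m − ρ_c)/(ρ_c − ρ_w) = 14.6 km × 430/1872 = 3.35 km.

3.35 km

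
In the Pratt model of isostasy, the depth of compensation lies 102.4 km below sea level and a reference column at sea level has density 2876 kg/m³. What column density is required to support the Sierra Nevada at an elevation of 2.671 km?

2800 kg/m³

Pratt balance: ρ_ref D = ρ (D + h).
ρ = ρ_ref D/(D + h) = 2876 × 102.4 km/(102.4 km + 2.671 km) = 2800 kg/m³.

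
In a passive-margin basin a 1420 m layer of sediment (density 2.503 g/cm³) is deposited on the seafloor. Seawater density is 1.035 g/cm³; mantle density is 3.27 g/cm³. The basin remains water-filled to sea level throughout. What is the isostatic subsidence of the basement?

Submarine loading: the sediment displaces seawater, and the subsidence is in turn flooded, so s (ρ_m − ρ_w) = t (ρ_sed − ρ_w).
s = 1420 m × (2.503 − 1.035) / (3.27 − 1.035) = 933 m.

933 m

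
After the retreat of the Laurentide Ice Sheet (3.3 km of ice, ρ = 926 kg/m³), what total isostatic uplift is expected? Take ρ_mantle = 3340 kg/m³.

0.915 km

Removing the load lets mantle flow back in; uplift u satisfies ρ_ice t = ρ_m u.
u = t ρ_ice/ρ_m = 3.3 km × 926/3340 = 0.915 km.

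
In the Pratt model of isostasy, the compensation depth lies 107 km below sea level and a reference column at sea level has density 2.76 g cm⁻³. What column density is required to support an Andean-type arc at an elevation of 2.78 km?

2.69 g cm⁻³

Pratt balance: ρ_ref D = ρ (D + h).
ρ = ρ_ref D/(D + h) = 2.76 × 107 km/(107 km + 2.78 km) = 2.69 g cm⁻³.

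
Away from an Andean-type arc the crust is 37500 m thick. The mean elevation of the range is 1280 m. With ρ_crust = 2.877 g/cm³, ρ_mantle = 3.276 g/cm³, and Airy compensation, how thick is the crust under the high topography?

Root depth r = h ρ_c / (ρ_m − ρ_c) = 1280 m × 2.877 / 0.399 = 9229 m.
Total thickness = T + h + r = 37500 m + 1280 m + 9229 m = 48000 m.

48000 m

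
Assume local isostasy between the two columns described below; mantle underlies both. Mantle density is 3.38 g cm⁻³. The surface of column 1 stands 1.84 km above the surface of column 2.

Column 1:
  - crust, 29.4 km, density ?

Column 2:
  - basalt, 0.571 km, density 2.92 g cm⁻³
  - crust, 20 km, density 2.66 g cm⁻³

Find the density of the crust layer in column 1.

Take the compensation level at the base of the deeper column (depth z_c below the surface of column 1) and equate Σ ρ_i t_i down to z_c; mantle fills any gap and the z_c terms cancel.
Column 1: 29.4×ρ + (z_c − 29.4)×3.38
Column 2: 1.84×0 + 0.571×2.92 + 20×2.66 + (z_c − 1.84 − 20.571)×3.38
The z_c×3.38 term appears on both sides and cancels. Collect the known terms of each column as K = Σ(ρt)_known − 3.38 × (depth of known layers): K_1 = 0 − 3.38×29.4 = −99.372; K_2 = 54.86732 − 3.38×(1.84 + 20.571) = −20.88186.
Balance: K_1 + 29.4×ρ = K_2, so ρ = (K_2 − K_1)/29.4 = 78.4901/29.4 = 2.67 g cm⁻³.

2.67 g cm⁻³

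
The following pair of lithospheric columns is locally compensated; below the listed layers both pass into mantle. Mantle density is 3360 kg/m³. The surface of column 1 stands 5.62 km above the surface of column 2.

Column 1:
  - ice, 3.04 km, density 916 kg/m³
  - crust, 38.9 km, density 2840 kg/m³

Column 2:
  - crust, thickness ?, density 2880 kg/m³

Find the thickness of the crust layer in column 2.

Take the compensation level at the base of the deeper column (depth z_c below the surface of column 1) and equate Σ ρ_i t_i down to z_c; mantle fills any gap and the z_c terms cancel.
Column 1: 3.04×916 + 38.9×2840 + (z_c − 41.94)×3360
Column 2: 5.62×0 + x×2880 + (z_c − 5.62 − 0 − x)×3360
The z_c×3360 term appears on both sides and cancels. Collect the known terms of each column as K = Σ(ρt)_known − 3360 × (depth of known layers): K_1 = 113260.64 − 3360×41.94 = −27657.76; K_2 = 0 − 3360×(5.62 + 0) = −18883.2.
Balance: K_1 = K_2 − x×(3360 − 2880), so x = (K_2 − K_1)/(3360 − 2880) = 8774.56/480 = 18.3 km.

18.3 km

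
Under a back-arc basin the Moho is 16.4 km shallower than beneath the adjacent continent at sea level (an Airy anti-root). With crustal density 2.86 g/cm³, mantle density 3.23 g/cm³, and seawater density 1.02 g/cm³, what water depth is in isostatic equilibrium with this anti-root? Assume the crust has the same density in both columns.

3.3 km

Replacing a thickness d of crust by seawater at the top must be balanced by replacing crust with mantle at the base: d (ρ_c − ρ_w) = a (ρ_m − ρ_c).
d = a (ρ_m − ρ_c)/(ρ_c − ρ_w) = 16.4 km × 0.37/1.84 = 3.3 km.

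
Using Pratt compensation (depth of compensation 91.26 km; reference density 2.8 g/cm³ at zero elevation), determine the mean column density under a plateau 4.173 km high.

2.68 g/cm³

Pratt balance: ρ_ref D = ρ (D + h).
ρ = ρ_ref D/(D + h) = 2.8 × 91.26 km/(91.26 km + 4.173 km) = 2.68 g/cm³.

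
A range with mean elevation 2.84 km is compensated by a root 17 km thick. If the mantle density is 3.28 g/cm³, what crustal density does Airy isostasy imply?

2.81 g/cm³

ρ_c h = (ρ_m − ρ_c) r → ρ_c (h + r) = ρ_m r → ρ_c = ρ_m r / (h + r).
ρ_c = 3.28 × 17 km / (2.84 km + 17 km) = 2.81 g/cm³.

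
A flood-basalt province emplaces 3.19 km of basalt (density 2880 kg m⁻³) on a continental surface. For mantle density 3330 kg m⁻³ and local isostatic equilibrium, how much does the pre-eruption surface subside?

2.76 km

Subaerial loading: s = t ρ_load / ρ_m.
s = 3.19 km × 2880/3330 = 2.76 km.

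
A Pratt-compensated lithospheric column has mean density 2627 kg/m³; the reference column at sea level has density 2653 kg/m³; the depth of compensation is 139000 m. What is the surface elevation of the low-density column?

1380 m

ρ_ref D = ρ (D + h) → h = D (ρ_ref − ρ)/ρ.
h = 139000 m × (2653 − 2627)/2627 = 1380 m.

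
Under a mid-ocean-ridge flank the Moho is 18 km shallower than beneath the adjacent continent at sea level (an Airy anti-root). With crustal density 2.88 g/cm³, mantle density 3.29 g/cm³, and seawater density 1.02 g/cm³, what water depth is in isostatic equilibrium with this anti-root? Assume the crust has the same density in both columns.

Replacing a thickness d of crust by seawater at the top must be balanced by replacing crust with mantle at the base: d (ρ_c − ρ_w) = a (ρ_m − ρ_c).
d = a (ρ_m − ρ_c)/(ρ_c − ρ_w) = 18 km × 0.41/1.86 = 3.97 km.

3.97 km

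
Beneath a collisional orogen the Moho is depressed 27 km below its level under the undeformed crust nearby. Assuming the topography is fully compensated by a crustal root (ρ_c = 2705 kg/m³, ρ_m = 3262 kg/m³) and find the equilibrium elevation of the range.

5.56 km

In Airy isostatic equilibrium: ρ_c h = (ρ_m − ρ_c) r.
h = r (ρ_m − ρ_c) / ρ_c = 27 km × (3262 − 2705) / 2705 = 5.56 km.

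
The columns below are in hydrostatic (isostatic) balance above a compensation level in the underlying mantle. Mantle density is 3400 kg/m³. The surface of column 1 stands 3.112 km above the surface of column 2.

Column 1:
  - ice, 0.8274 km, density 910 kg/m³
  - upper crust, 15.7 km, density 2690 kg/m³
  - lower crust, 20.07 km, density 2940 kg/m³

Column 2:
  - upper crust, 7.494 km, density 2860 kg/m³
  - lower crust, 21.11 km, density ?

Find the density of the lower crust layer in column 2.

3030 kg/m³

Take the compensation level at the base of the deeper column (depth z_c below the surface of column 1) and equate Σ ρ_i t_i down to z_c; mantle fills any gap and the z_c terms cancel.
Column 1: 0.8274×910 + 15.7×2690 + 20.07×2940 + (z_c − 36.5974)×3400
Column 2: 3.112×0 + 7.494×2860 + 21.11×ρ + (z_c − 3.112 − 28.604)×3400
The z_c×3400 term appears on both sides and cancels. Collect the known terms of each column as K = Σ(ρt)_known − 3400 × (depth of known layers): K_1 = 101991.734 − 3400×36.5974 = −22439.426; K_2 = 21432.84 − 3400×(3.112 + 28.604) = −86401.56.
Balance: K_1 = K_2 + 21.11×ρ, so ρ = (K_1 − K_2)/21.11 = 63962.1/21.11 = 3030 kg/m³.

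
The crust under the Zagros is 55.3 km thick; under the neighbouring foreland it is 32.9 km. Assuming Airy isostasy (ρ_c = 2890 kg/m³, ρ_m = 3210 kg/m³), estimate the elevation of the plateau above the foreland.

2.23 km

Excess crust Δ = 55.3 km − 32.9 km = 22.4 km, split between elevation h and root r with h + r = Δ.
Airy balance ρ_c h = (ρ_m − ρ_c) r gives r = h ρ_c/(ρ_m − ρ_c), so h (1 + ρ_c/(ρ_m − ρ_c)) = Δ, i.e. h = Δ (ρ_m − ρ_c)/ρ_m.
h = 22.4 km × 320/3210 = 2.23 km.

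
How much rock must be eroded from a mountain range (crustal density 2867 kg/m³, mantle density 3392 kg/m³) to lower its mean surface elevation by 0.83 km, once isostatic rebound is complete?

Net drop Δ = e − u = e − e ρ_c/ρ_m = e (ρ_m − ρ_c)/ρ_m.
e = Δ ρ_m/(ρ_m − ρ_c) = 0.83 km × 3392/525 = 5.36 km.

5.36 km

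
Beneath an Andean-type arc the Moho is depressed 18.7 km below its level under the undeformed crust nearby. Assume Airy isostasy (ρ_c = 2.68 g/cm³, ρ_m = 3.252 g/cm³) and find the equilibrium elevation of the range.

3.99 km

Balancing pressure at the compensation depth: ρ_c h = (ρ_m − ρ_c) r.
h = r (ρ_m − ρ_c) / ρ_c = 18.7 km × (3.252 − 2.68) / 2.68 = 3.99 km.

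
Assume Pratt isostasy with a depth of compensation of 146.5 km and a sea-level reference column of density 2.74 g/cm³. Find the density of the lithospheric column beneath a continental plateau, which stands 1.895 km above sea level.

Pratt balance: ρ_ref D = ρ (D + h).
ρ = ρ_ref D/(D + h) = 2.74 × 146.5 km/(146.5 km + 1.895 km) = 2.71 g/cm³.

2.71 g/cm³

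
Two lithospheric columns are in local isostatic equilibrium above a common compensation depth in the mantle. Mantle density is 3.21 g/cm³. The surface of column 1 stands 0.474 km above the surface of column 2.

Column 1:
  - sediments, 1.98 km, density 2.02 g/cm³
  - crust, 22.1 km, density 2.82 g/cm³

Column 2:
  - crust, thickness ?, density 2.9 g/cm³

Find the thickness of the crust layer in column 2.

30.5 km

Take the compensation level at the base of the deeper column (depth z_c below the surface of column 1) and equate Σ ρ_i t_i down to z_c; mantle fills any gap and the z_c terms cancel.
Column 1: 1.98×2.02 + 22.1×2.82 + (z_c − 24.08)×3.21
Column 2: 0.474×0 + x×2.9 + (z_c − 0.474 − 0 − x)×3.21
The z_c×3.21 term appears on both sides and cancels. Collect the known terms of each column as K = Σ(ρt)_known − 3.21 × (depth of known layers): K_1 = 66.3216 − 3.21×24.08 = −10.9752; K_2 = 0 − 3.21×(0.474 + 0) = −1.52154.
Balance: K_1 = K_2 − x×(3.21 − 2.9), so x = (K_2 − K_1)/(3.21 − 2.9) = 9.45366/0.31 = 30.5 km.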